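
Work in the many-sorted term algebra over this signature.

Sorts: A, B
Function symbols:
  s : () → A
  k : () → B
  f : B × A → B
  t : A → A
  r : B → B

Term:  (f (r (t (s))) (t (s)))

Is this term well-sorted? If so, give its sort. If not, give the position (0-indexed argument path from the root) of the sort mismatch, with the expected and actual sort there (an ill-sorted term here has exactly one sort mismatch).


ill-sorted at position [0, 0]: expected B, got A

      (s) : A
    (t (s)) : A
  (r (t (s))) : ✗ arg 0 at [0, 0] has sort A, expected B
    (s) : A
  (t (s)) : A


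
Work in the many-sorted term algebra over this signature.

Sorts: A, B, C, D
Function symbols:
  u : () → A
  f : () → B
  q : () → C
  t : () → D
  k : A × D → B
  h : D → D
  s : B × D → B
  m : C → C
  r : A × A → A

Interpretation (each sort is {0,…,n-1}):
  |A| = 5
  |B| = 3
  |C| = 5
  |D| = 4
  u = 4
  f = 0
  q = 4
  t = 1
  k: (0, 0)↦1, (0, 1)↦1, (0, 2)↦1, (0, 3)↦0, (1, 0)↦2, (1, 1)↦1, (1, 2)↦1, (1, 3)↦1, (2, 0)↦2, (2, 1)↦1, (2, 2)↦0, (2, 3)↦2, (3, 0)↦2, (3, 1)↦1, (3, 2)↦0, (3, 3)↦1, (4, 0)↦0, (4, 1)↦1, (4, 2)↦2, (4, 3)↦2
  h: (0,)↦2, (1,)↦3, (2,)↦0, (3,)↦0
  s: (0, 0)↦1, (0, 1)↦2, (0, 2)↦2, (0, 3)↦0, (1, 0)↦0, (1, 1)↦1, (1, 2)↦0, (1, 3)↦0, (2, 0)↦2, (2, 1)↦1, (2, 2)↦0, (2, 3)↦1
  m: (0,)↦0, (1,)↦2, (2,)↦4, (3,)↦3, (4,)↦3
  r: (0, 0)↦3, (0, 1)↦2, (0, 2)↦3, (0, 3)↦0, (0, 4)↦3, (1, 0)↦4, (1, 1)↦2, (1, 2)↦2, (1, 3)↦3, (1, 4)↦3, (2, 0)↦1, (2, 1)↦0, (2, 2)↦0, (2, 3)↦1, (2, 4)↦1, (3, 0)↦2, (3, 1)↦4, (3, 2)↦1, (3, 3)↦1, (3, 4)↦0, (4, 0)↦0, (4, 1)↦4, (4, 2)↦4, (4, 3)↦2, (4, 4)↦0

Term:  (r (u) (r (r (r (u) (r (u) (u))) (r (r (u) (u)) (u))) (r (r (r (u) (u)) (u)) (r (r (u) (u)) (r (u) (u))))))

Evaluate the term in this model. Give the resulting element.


value = 4

  u = 4
  u = 4
  u = 4
  u = 4
  (r (u) (u)) = r(4, 4) = 0
  (r (u) (r (u) (u))) = r(4, 0) = 0
  u = 4
  u = 4
  (r (u) (u)) = r(4, 4) = 0
  u = 4
  (r (r (u) (u)) (u)) = r(0, 4) = 3
  (r (r (u) (r (u) (u))) (r (r (u) (u)) (u))) = r(0, 3) = 0
  u = 4
  u = 4
  (r (u) (u)) = r(4, 4) = 0
  u = 4
  (r (r (u) (u)) (u)) = r(0, 4) = 3
  u = 4
  u = 4
  (r (u) (u)) = r(4, 4) = 0
  u = 4
  u = 4
  (r (u) (u)) = r(4, 4) = 0
  (r (r (u) (u)) (r (u) (u))) = r(0, 0) = 3
  (r (r (r (u) (u)) (u)) (r (r (u) (u)) (r (u) (u)))) = r(3, 3) = 1
  (r (r (r (u) (r (u) (u))) (r (r (u) (u)) (u))) (r (r (r (u) (u)) (u)) (r (r (u) (u)) (r (u) (u))))) = r(0, 1) = 2
  (r (u) (r (r (r (u) (r (u) (u))) (r (r (u) (u)) (u))) (r (r (r (u) (u)) (u)) (r (r (u) (u)) (r (u) (u)))))) = r(4, 2) = 4


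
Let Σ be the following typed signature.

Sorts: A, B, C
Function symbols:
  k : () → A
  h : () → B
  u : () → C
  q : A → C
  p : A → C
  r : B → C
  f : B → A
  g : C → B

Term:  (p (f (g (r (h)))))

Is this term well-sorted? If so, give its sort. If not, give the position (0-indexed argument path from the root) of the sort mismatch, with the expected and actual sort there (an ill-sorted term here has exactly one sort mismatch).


well-sorted; sort = C

        (h) : B
      (r (h)) : C
    (g (r (h))) : B
  (f (g (r (h)))) : A
(p (f (g (r (h))))) : C


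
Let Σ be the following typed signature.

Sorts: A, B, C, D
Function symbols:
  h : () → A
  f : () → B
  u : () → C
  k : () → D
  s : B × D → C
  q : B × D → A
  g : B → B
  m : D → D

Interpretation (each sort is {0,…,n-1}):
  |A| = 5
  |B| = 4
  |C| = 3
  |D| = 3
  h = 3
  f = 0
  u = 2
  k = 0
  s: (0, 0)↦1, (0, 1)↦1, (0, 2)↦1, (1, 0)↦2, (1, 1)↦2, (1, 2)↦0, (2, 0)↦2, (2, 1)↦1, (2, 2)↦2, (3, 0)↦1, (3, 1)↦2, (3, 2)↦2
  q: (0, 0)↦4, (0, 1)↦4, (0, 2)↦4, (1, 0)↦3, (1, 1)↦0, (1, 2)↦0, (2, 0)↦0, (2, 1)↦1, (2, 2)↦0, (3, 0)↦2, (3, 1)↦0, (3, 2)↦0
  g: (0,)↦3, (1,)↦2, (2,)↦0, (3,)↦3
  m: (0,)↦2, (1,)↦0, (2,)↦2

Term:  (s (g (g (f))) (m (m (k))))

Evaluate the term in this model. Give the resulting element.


value = 2

  f = 0
  (g (f)) = g(0,) = 3
  (g (g (f))) = g(3,) = 3
  k = 0
  (m (k)) = m(0,) = 2
  (m (m (k))) = m(2,) = 2
  (s (g (g (f))) (m (m (k)))) = s(3, 2) = 2


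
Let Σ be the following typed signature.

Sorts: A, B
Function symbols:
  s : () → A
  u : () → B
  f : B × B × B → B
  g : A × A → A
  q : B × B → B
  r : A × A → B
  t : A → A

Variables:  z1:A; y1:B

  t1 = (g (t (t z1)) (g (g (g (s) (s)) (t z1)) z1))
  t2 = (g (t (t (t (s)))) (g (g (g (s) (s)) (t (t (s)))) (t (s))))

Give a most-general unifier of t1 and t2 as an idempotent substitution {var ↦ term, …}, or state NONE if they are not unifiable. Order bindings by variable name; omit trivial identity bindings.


{z1 ↦ (t (s))}


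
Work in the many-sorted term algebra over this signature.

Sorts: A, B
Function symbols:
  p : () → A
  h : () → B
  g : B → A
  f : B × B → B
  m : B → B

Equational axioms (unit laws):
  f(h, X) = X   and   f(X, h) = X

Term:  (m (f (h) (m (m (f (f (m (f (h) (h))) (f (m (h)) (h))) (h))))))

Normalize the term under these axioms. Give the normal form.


1. (m (f (h) (m (m (f (f (m (f (h) (h))) (f (m (h)) (h))) (h))))))  →  (m (m (m (f (f (m (f (h) (h))) (f (m (h)) (h))) (h)))))
2. (m (m (m (f (f (m (f (h) (h))) (f (m (h)) (h))) (h)))))  →  (m (m (m (f (m (f (h) (h))) (f (m (h)) (h))))))
3. (m (m (m (f (m (f (h) (h))) (f (m (h)) (h))))))  →  (m (m (m (f (m (h)) (f (m (h)) (h))))))
4. (m (m (m (f (m (h)) (f (m (h)) (h))))))  →  (m (m (m (f (m (h)) (m (h))))))

normal form = (m (m (m (f (m (h)) (m (h))))))


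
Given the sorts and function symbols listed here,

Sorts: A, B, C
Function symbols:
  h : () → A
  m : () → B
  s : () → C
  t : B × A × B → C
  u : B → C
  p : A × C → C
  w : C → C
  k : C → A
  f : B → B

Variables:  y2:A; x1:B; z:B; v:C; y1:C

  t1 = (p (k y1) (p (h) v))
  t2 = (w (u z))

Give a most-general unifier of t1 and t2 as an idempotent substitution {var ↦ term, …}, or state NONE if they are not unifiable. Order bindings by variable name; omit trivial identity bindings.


head clash or occurs-check failure — not unifiable

NONE (not unifiable)


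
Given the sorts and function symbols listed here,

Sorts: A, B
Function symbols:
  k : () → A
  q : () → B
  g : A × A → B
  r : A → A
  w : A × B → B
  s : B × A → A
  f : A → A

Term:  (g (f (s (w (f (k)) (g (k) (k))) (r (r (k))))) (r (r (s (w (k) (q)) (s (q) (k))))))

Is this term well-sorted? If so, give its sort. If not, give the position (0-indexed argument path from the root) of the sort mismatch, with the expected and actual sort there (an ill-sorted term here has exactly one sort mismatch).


          (k) : A
        (f (k)) : A
          (k) : A
          (k) : A
        (g (k) (k)) : B
      (w (f (k)) (g (k) (k))) : B
          (k) : A
        (r (k)) : A
      (r (r (k))) : A
    (s (w (f (k)) (g (k) (k))) (r (r (k)))) : A
  (f (s (w (f (k)) (g (k) (k))) (r (r (k))))) : A
          (k) : A
          (q) : B
        (w (k) (q)) : B
          (q) : B
          (k) : A
        (s (q) (k)) : A
      (s (w (k) (q)) (s (q) (k))) : A
    (r (s (w (k) (q)) (s (q) (k)))) : A
  (r (r (s (w (k) (q)) (s (q) (k))))) : A
(g (f (s (w (f (k)) (g (k) (k))) (r (r (k))))) (r (r (s (w (k) (q)) (s (q) (k)))))) : B

well-sorted; sort = B


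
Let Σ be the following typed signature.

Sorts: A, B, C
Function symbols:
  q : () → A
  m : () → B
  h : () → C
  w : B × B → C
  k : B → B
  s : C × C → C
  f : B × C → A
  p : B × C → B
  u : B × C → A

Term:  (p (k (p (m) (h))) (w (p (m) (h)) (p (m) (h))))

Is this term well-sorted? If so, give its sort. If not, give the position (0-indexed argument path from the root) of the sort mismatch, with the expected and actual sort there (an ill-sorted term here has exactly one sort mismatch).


well-sorted; sort = B

      (m) : B
      (h) : C
    (p (m) (h)) : B
  (k (p (m) (h))) : B
      (m) : B
      (h) : C
    (p (m) (h)) : B
      (m) : B
      (h) : C
    (p (m) (h)) : B
  (w (p (m) (h)) (p (m) (h))) : C
(p (k (p (m) (h))) (w (p (m) (h)) (p (m) (h)))) : B


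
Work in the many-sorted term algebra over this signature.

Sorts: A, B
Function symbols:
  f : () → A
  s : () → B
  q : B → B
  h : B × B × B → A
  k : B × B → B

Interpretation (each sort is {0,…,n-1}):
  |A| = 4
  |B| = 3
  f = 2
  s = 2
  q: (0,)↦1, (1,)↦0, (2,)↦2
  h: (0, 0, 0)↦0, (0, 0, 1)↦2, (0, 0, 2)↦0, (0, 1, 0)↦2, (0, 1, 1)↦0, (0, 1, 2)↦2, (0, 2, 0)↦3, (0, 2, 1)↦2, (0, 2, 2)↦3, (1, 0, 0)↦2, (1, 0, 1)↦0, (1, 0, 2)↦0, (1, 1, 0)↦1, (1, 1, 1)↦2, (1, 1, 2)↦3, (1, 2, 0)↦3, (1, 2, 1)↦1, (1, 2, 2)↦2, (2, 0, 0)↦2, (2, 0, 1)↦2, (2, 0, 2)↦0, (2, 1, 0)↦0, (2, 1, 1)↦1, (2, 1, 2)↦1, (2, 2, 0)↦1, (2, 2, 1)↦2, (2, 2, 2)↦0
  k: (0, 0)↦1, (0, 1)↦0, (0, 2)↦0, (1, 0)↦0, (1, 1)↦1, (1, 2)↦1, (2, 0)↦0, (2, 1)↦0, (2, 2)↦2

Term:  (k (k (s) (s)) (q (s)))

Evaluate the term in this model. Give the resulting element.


  s = 2
  s = 2
  (k (s) (s)) = k(2, 2) = 2
  s = 2
  (q (s)) = q(2,) = 2
  (k (k (s) (s)) (q (s))) = k(2, 2) = 2

value = 2


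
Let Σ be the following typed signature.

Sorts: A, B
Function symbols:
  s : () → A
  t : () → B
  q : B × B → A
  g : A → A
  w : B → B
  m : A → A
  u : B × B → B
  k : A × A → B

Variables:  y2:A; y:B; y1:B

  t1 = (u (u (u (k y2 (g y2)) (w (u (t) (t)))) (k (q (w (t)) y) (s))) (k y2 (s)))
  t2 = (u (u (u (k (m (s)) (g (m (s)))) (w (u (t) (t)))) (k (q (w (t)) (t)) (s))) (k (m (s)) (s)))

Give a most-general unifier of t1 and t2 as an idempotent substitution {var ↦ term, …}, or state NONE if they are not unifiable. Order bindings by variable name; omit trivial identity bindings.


{y ↦ (t), y2 ↦ (m (s))}


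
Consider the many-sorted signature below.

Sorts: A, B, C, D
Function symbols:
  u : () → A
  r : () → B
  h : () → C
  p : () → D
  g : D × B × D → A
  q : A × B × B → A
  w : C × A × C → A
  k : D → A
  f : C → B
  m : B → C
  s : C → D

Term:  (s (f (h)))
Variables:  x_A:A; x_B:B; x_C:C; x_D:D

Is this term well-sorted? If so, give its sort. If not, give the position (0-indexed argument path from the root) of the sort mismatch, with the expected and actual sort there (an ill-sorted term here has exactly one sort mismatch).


    (h) : C
  (f (h)) : B
(s (f (h))) : ✗ arg 0 at [0] has sort B, expected C

ill-sorted at position [0]: expected C, got B


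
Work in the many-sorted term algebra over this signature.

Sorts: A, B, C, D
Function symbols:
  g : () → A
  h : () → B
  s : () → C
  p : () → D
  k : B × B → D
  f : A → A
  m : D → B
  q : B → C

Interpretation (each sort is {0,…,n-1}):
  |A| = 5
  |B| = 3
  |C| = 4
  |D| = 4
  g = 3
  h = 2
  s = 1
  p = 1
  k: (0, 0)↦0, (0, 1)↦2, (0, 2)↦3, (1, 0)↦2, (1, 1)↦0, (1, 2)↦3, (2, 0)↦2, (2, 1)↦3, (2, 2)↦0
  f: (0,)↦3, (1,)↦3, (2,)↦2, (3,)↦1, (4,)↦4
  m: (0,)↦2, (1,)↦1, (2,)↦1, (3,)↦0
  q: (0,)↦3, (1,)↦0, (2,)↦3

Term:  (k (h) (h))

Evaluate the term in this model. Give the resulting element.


  h = 2
  h = 2
  (k (h) (h)) = k(2, 2) = 0

value = 0


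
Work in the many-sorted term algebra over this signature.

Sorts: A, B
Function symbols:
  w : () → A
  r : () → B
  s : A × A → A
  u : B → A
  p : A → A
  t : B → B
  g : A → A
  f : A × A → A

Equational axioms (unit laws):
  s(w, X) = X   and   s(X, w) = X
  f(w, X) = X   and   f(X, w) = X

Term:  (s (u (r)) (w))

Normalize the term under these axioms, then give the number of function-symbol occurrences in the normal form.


1. (s (u (r)) (w))  →  (u (r))
normal form: (u (r))

size = 2


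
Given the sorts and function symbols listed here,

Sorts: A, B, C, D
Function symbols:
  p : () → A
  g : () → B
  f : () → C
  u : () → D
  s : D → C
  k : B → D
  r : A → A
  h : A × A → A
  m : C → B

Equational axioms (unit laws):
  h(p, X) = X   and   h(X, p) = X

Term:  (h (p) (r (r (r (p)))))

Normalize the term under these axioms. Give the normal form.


normal form = (r (r (r (p))))

1. (h (p) (r (r (r (p)))))  →  (r (r (r (p))))


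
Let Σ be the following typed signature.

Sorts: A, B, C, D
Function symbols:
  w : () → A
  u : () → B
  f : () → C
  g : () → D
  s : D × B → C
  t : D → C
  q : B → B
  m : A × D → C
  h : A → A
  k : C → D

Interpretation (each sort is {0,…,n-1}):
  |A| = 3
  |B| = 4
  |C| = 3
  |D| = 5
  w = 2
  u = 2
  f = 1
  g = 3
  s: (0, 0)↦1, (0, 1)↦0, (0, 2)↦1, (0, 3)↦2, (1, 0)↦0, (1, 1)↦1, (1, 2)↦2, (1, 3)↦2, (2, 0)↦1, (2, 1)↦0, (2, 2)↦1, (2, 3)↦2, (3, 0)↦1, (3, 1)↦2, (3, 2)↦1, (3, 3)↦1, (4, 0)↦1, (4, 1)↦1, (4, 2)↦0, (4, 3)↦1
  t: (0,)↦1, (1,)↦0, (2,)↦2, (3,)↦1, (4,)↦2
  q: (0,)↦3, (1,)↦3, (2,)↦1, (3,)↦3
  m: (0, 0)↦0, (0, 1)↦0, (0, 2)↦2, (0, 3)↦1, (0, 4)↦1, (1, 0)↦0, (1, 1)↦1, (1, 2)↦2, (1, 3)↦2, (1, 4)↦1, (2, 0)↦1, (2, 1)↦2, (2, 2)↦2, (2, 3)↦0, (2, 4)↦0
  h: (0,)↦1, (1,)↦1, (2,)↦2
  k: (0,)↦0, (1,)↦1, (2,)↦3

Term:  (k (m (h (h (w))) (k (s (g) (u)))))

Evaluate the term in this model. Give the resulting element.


  w = 2
  (h (w)) = h(2,) = 2
  (h (h (w))) = h(2,) = 2
  g = 3
  u = 2
  (s (g) (u)) = s(3, 2) = 1
  (k (s (g) (u))) = k(1,) = 1
  (m (h (h (w))) (k (s (g) (u)))) = m(2, 1) = 2
  (k (m (h (h (w))) (k (s (g) (u))))) = k(2,) = 3

value = 3


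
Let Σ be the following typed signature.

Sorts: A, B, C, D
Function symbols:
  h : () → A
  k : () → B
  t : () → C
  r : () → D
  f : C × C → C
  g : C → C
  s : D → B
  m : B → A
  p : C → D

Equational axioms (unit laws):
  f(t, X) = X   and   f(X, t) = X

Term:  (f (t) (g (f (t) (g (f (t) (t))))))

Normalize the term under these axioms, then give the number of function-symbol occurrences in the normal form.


size = 3

1. (f (t) (g (f (t) (g (f (t) (t))))))  →  (g (f (t) (g (f (t) (t)))))
2. (g (f (t) (g (f (t) (t)))))  →  (g (g (f (t) (t))))
3. (g (g (f (t) (t))))  →  (g (g (t)))
normal form: (g (g (t)))


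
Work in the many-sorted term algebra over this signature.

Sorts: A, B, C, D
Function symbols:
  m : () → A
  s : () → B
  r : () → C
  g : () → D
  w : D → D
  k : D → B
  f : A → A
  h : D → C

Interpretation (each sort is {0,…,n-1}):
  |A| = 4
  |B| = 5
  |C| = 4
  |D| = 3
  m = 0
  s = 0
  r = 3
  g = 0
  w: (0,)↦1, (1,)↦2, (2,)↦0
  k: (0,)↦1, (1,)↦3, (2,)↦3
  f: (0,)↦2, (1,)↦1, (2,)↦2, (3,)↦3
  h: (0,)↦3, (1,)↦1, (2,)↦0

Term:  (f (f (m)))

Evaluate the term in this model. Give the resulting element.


value = 2

  m = 0
  (f (m)) = f(0,) = 2
  (f (f (m))) = f(2,) = 2


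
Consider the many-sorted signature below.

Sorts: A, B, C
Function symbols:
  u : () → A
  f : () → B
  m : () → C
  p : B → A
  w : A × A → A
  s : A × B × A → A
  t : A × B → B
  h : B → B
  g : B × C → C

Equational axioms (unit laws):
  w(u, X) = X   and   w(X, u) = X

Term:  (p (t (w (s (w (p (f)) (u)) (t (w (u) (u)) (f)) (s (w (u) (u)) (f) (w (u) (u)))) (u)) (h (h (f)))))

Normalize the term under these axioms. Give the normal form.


1. (p (t (w (s (w (p (f)) (u)) (t (w (u) (u)) (f)) (s (w (u) (u)) (f) (w (u) (u)))) (u)) (h (h (f)))))  →  (p (t (s (w (p (f)) (u)) (t (w (u) (u)) (f)) (s (w (u) (u)) (f) (w (u) (u)))) (h (h (f)))))
2. (p (t (s (w (p (f)) (u)) (t (w (u) (u)) (f)) (s (w (u) (u)) (f) (w (u) (u)))) (h (h (f)))))  →  (p (t (s (p (f)) (t (w (u) (u)) (f)) (s (w (u) (u)) (f) (w (u) (u)))) (h (h (f)))))
3. (p (t (s (p (f)) (t (w (u) (u)) (f)) (s (w (u) (u)) (f) (w (u) (u)))) (h (h (f)))))  →  (p (t (s (p (f)) (t (u) (f)) (s (w (u) (u)) (f) (w (u) (u)))) (h (h (f)))))
4. (p (t (s (p (f)) (t (u) (f)) (s (w (u) (u)) (f) (w (u) (u)))) (h (h (f)))))  →  (p (t (s (p (f)) (t (u) (f)) (s (u) (f) (w (u) (u)))) (h (h (f)))))
5. (p (t (s (p (f)) (t (u) (f)) (s (u) (f) (w (u) (u)))) (h (h (f)))))  →  (p (t (s (p (f)) (t (u) (f)) (s (u) (f) (u))) (h (h (f)))))

normal form = (p (t (s (p (f)) (t (u) (f)) (s (u) (f) (u))) (h (h (f)))))


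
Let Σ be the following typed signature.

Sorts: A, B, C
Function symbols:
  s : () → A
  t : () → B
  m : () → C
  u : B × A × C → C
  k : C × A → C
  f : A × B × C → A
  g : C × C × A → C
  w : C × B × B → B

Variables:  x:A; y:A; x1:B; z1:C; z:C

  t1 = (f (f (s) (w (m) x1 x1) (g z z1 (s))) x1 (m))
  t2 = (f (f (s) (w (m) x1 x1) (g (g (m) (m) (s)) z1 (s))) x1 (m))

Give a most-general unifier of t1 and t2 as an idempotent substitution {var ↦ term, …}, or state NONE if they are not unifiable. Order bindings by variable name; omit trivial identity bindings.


{z ↦ (g (m) (m) (s))}


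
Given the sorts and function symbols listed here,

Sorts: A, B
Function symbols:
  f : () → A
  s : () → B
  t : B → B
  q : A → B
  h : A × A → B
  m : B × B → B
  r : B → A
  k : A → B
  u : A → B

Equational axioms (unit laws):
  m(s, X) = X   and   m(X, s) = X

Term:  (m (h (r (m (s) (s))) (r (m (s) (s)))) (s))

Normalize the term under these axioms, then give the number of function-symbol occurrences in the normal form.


1. (m (h (r (m (s) (s))) (r (m (s) (s)))) (s))  →  (h (r (m (s) (s))) (r (m (s) (s))))
2. (h (r (m (s) (s))) (r (m (s) (s))))  →  (h (r (s)) (r (m (s) (s))))
3. (h (r (s)) (r (m (s) (s))))  →  (h (r (s)) (r (s)))
normal form: (h (r (s)) (r (s)))

size = 5


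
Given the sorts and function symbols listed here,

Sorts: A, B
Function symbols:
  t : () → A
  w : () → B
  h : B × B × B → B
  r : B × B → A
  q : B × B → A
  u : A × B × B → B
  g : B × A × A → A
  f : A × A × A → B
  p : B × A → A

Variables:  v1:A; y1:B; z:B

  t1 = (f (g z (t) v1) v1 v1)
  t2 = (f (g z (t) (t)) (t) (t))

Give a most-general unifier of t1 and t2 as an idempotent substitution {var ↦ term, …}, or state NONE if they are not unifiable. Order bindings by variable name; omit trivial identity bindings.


{v1 ↦ (t)}


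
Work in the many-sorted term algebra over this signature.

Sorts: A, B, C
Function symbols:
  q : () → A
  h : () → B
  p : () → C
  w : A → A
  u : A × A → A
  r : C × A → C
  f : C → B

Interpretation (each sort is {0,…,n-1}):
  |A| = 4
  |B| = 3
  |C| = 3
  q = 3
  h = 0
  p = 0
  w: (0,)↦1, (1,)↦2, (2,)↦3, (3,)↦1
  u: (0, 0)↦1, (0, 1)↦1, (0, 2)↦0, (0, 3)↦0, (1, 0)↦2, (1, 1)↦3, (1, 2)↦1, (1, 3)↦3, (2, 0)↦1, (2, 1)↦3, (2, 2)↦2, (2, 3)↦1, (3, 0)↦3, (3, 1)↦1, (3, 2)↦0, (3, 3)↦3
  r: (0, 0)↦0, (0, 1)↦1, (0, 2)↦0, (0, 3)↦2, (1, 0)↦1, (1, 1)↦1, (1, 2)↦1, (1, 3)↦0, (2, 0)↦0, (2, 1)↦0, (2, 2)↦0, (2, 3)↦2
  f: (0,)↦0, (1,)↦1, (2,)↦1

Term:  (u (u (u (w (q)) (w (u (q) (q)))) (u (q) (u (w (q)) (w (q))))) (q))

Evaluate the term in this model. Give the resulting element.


  q = 3
  (w (q)) = w(3,) = 1
  q = 3
  q = 3
  (u (q) (q)) = u(3, 3) = 3
  (w (u (q) (q))) = w(3,) = 1
  (u (w (q)) (w (u (q) (q)))) = u(1, 1) = 3
  q = 3
  q = 3
  (w (q)) = w(3,) = 1
  q = 3
  (w (q)) = w(3,) = 1
  (u (w (q)) (w (q))) = u(1, 1) = 3
  (u (q) (u (w (q)) (w (q)))) = u(3, 3) = 3
  (u (u (w (q)) (w (u (q) (q)))) (u (q) (u (w (q)) (w (q))))) = u(3, 3) = 3
  q = 3
  (u (u (u (w (q)) (w (u (q) (q)))) (u (q) (u (w (q)) (w (q))))) (q)) = u(3, 3) = 3

value = 3


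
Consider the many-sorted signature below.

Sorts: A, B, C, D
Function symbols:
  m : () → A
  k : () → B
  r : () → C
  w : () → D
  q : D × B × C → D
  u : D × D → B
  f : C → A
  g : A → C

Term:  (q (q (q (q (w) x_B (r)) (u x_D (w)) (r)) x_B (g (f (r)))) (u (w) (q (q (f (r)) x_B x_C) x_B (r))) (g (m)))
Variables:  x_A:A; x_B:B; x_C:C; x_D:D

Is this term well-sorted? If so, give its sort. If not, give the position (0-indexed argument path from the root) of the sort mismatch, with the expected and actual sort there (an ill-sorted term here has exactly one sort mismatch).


ill-sorted at position [1, 1, 0, 0]: expected D, got A

        (w) : D
        x_B : B
        (r) : C
      (q (w) x_B (r)) : D
        x_D : D
        (w) : D
      (u x_D (w)) : B
      (r) : C
    (q (q (w) x_B (r)) (u x_D (w)) (r)) : D
    x_B : B
        (r) : C
      (f (r)) : A
    (g (f (r))) : C
  (q (q (q (w) x_B (r)) (u x_D (w)) (r)) x_B (g (f (r)))) : D
    (w) : D
          (r) : C
        (f (r)) : A
        x_B : B
        x_C : C
      (q (f (r)) x_B x_C) : ✗ arg 0 at [1, 1, 0, 0] has sort A, expected D
      x_B : B
      (r) : C
    (m) : A
  (g (m)) : C


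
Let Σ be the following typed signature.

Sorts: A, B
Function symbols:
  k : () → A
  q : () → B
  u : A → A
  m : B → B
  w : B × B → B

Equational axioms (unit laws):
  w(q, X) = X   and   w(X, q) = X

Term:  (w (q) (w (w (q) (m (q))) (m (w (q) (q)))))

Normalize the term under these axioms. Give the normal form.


1. (w (q) (w (w (q) (m (q))) (m (w (q) (q)))))  →  (w (w (q) (m (q))) (m (w (q) (q))))
2. (w (w (q) (m (q))) (m (w (q) (q))))  →  (w (m (q)) (m (w (q) (q))))
3. (w (m (q)) (m (w (q) (q))))  →  (w (m (q)) (m (q)))

normal form = (w (m (q)) (m (q)))


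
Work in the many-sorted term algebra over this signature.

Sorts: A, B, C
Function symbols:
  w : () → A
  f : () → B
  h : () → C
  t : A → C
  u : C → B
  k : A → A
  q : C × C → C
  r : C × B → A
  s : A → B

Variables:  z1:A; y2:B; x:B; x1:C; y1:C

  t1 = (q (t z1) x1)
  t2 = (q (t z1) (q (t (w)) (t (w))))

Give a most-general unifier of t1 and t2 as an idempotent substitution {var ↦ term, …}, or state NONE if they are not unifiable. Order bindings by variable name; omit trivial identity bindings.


{x1 ↦ (q (t (w)) (t (w)))}


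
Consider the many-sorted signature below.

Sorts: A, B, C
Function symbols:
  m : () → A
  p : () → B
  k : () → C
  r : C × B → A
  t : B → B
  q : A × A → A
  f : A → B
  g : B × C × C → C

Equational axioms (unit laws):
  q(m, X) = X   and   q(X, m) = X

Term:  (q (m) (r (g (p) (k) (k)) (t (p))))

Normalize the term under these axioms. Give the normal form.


1. (q (m) (r (g (p) (k) (k)) (t (p))))  →  (r (g (p) (k) (k)) (t (p)))

normal form = (r (g (p) (k) (k)) (t (p)))


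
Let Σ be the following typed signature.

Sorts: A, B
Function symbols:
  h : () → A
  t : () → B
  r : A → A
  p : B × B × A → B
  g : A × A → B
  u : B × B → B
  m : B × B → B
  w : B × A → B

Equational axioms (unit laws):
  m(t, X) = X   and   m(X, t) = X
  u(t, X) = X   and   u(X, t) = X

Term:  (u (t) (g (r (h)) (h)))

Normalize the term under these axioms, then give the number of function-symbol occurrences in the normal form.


1. (u (t) (g (r (h)) (h)))  →  (g (r (h)) (h))
normal form: (g (r (h)) (h))

size = 4


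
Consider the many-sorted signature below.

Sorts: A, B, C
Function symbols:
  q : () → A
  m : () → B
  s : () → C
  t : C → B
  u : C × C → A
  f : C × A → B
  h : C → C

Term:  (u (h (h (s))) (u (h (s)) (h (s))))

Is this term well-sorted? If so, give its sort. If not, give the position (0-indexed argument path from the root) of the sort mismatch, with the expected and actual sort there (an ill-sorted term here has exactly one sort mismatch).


ill-sorted at position [1]: expected C, got A

      (s) : C
    (h (s)) : C
  (h (h (s))) : C
      (s) : C
    (h (s)) : C
      (s) : C
    (h (s)) : C
  (u (h (s)) (h (s))) : A
(u (h (h (s))) (u (h (s)) (h (s)))) : ✗ arg 1 at [1] has sort A, expected C


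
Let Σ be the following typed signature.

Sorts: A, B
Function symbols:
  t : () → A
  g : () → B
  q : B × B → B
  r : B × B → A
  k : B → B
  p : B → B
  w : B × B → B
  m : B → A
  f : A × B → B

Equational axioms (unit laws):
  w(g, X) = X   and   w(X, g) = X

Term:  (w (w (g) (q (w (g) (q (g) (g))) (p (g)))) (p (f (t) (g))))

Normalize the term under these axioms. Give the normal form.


normal form = (w (q (q (g) (g)) (p (g))) (p (f (t) (g))))

1. (w (w (g) (q (w (g) (q (g) (g))) (p (g)))) (p (f (t) (g))))  →  (w (q (w (g) (q (g) (g))) (p (g))) (p (f (t) (g))))
2. (w (q (w (g) (q (g) (g))) (p (g))) (p (f (t) (g))))  →  (w (q (q (g) (g)) (p (g))) (p (f (t) (g))))


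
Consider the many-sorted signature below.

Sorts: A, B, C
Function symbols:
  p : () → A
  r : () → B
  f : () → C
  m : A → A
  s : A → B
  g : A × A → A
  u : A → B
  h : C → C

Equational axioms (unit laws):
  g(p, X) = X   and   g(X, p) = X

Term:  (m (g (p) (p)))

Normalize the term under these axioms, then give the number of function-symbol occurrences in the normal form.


1. (m (g (p) (p)))  →  (m (p))
normal form: (m (p))

size = 2


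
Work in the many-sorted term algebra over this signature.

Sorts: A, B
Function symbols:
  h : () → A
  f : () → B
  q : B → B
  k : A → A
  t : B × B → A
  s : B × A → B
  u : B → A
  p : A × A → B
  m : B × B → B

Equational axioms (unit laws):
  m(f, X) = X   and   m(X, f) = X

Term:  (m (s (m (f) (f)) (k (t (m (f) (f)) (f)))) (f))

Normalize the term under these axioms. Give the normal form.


normal form = (s (f) (k (t (f) (f))))

1. (m (s (m (f) (f)) (k (t (m (f) (f)) (f)))) (f))  →  (s (m (f) (f)) (k (t (m (f) (f)) (f))))
2. (s (m (f) (f)) (k (t (m (f) (f)) (f))))  →  (s (f) (k (t (m (f) (f)) (f))))
3. (s (f) (k (t (m (f) (f)) (f))))  →  (s (f) (k (t (f) (f))))


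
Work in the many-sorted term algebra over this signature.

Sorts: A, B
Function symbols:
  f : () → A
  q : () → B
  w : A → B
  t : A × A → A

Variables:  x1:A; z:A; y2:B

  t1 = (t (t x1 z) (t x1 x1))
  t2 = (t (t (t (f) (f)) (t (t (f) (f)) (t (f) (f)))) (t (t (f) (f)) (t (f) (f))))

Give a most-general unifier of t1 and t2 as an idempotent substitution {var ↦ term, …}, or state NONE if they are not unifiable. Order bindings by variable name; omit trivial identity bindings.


{x1 ↦ (t (f) (f)), z ↦ (t (t (f) (f)) (t (f) (f)))}


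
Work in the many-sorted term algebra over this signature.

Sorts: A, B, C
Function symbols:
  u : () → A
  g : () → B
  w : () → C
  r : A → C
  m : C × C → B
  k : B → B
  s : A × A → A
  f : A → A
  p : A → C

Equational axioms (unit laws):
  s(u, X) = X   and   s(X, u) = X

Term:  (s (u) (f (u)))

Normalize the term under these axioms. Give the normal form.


normal form = (f (u))

1. (s (u) (f (u)))  →  (f (u))


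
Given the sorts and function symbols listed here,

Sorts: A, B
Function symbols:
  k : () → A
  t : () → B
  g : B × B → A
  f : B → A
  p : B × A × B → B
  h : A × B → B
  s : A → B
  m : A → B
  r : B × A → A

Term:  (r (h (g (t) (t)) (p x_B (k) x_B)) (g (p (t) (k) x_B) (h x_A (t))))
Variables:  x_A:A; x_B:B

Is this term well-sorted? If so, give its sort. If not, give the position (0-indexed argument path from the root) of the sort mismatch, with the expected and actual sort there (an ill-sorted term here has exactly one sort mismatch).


well-sorted; sort = A

      (t) : B
      (t) : B
    (g (t) (t)) : A
      x_B : B
      (k) : A
      x_B : B
    (p x_B (k) x_B) : B
  (h (g (t) (t)) (p x_B (k) x_B)) : B
      (t) : B
      (k) : A
      x_B : B
    (p (t) (k) x_B) : B
      x_A : A
      (t) : B
    (h x_A (t)) : B
  (g (p (t) (k) x_B) (h x_A (t))) : A
(r (h (g (t) (t)) (p x_B (k) x_B)) (g (p (t) (k) x_B) (h x_A (t)))) : A


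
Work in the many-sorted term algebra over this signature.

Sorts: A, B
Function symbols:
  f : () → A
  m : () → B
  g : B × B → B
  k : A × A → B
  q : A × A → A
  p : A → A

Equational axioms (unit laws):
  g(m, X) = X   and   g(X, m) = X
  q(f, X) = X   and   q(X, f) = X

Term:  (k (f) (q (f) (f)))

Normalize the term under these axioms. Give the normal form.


normal form = (k (f) (f))

1. (k (f) (q (f) (f)))  →  (k (f) (f))


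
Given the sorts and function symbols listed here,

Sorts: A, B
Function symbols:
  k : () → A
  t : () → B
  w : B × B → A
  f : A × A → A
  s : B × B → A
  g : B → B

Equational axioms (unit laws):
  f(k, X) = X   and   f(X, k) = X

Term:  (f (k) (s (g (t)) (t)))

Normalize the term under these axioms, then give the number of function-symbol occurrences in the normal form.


1. (f (k) (s (g (t)) (t)))  →  (s (g (t)) (t))
normal form: (s (g (t)) (t))

size = 4


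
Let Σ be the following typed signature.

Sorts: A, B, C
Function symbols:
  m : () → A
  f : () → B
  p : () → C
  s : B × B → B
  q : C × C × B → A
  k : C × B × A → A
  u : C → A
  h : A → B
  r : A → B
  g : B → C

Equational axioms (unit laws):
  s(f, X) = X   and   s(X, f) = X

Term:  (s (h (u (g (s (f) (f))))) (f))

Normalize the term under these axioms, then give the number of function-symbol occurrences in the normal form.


size = 4

1. (s (h (u (g (s (f) (f))))) (f))  →  (h (u (g (s (f) (f)))))
2. (h (u (g (s (f) (f)))))  →  (h (u (g (f))))
normal form: (h (u (g (f))))


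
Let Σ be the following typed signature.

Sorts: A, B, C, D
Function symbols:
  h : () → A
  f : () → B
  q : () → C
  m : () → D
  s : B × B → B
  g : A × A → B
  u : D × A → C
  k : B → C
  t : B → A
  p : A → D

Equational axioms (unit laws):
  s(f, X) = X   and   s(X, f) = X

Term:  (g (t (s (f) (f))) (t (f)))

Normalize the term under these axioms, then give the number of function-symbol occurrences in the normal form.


1. (g (t (s (f) (f))) (t (f)))  →  (g (t (f)) (t (f)))
normal form: (g (t (f)) (t (f)))

size = 5


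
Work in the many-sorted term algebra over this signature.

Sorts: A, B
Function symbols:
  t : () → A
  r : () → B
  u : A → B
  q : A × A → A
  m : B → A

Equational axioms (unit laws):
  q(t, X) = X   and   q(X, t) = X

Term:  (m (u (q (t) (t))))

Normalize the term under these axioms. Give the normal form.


normal form = (m (u (t)))

1. (m (u (q (t) (t))))  →  (m (u (t)))


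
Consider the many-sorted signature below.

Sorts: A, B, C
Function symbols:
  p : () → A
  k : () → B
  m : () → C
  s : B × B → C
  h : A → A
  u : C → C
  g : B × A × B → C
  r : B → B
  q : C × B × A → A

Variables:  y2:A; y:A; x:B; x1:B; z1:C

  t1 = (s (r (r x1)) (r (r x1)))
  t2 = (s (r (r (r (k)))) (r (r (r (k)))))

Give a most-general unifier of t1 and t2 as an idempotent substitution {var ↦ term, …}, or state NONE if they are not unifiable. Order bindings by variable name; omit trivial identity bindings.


{x1 ↦ (r (k))}


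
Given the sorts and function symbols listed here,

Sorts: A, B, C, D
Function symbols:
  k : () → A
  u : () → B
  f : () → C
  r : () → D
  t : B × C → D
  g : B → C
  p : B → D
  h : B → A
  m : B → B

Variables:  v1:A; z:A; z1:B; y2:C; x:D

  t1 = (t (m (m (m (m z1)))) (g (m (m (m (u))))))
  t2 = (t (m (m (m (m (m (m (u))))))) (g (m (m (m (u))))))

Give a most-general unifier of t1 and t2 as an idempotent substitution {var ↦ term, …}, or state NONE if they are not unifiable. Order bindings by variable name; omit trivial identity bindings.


{z1 ↦ (m (m (u)))}


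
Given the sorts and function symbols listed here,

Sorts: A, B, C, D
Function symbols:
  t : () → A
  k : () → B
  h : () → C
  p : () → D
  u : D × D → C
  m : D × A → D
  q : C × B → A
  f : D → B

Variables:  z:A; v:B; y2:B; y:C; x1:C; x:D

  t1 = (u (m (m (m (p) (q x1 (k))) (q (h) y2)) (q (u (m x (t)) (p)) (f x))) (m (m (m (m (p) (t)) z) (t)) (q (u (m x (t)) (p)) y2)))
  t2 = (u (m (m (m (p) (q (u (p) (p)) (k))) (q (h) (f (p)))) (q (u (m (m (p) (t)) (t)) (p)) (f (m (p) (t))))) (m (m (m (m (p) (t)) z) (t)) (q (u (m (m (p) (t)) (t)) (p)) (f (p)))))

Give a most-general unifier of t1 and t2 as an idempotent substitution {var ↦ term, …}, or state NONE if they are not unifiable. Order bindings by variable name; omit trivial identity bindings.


{x ↦ (m (p) (t)), x1 ↦ (u (p) (p)), y2 ↦ (f (p))}


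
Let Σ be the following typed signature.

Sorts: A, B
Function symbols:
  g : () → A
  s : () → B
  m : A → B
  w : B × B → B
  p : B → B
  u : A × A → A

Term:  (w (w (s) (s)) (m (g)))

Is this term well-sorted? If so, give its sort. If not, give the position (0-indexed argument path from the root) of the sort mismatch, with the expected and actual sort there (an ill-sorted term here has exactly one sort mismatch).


well-sorted; sort = B

    (s) : B
    (s) : B
  (w (s) (s)) : B
    (g) : A
  (m (g)) : B
(w (w (s) (s)) (m (g))) : B


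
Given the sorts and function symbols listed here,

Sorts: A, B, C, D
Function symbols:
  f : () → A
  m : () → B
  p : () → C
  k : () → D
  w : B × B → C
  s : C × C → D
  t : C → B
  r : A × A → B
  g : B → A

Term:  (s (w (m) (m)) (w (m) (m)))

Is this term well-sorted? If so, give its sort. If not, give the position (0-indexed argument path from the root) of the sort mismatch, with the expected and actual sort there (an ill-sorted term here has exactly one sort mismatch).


well-sorted; sort = D

    (m) : B
    (m) : B
  (w (m) (m)) : C
    (m) : B
    (m) : B
  (w (m) (m)) : C
(s (w (m) (m)) (w (m) (m))) : D


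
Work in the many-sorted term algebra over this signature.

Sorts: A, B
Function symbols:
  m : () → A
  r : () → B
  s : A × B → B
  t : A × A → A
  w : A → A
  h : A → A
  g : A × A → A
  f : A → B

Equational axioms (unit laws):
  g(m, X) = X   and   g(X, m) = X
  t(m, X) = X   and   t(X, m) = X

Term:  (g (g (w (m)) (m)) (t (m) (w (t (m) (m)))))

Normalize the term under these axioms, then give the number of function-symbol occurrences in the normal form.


1. (g (g (w (m)) (m)) (t (m) (w (t (m) (m)))))  →  (g (w (m)) (t (m) (w (t (m) (m)))))
2. (g (w (m)) (t (m) (w (t (m) (m)))))  →  (g (w (m)) (w (t (m) (m))))
3. (g (w (m)) (w (t (m) (m))))  →  (g (w (m)) (w (m)))
normal form: (g (w (m)) (w (m)))

size = 5


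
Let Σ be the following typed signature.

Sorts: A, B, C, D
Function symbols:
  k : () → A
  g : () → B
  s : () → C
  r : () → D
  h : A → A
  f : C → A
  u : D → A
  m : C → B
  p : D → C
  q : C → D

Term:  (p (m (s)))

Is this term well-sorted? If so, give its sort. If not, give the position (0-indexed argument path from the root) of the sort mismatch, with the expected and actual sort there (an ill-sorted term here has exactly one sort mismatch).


    (s) : C
  (m (s)) : B
(p (m (s))) : ✗ arg 0 at [0] has sort B, expected D

ill-sorted at position [0]: expected D, got B


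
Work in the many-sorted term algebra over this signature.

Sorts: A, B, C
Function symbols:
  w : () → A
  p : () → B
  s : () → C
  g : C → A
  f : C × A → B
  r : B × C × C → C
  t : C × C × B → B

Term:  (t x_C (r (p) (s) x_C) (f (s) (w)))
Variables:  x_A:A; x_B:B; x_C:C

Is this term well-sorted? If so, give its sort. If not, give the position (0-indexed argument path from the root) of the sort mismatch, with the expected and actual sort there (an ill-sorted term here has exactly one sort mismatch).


well-sorted; sort = B

  x_C : C
    (p) : B
    (s) : C
    x_C : C
  (r (p) (s) x_C) : C
    (s) : C
    (w) : A
  (f (s) (w)) : B
(t x_C (r (p) (s) x_C) (f (s) (w))) : B


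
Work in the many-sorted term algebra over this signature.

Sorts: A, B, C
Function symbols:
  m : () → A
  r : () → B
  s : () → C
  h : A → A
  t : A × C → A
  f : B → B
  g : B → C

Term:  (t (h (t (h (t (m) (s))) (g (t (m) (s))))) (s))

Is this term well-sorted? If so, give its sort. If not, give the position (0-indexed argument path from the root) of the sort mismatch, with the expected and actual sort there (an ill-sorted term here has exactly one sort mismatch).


          (m) : A
          (s) : C
        (t (m) (s)) : A
      (h (t (m) (s))) : A
          (m) : A
          (s) : C
        (t (m) (s)) : A
      (g (t (m) (s))) : ✗ arg 0 at [0, 0, 1, 0] has sort A, expected B
  (s) : C

ill-sorted at position [0, 0, 1, 0]: expected B, got A


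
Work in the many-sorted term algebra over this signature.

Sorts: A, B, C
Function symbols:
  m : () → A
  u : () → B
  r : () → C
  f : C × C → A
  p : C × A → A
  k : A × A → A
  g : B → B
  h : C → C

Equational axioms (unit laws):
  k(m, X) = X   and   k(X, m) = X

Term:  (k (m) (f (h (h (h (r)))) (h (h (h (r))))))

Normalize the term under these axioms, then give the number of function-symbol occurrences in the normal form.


size = 9

1. (k (m) (f (h (h (h (r)))) (h (h (h (r))))))  →  (f (h (h (h (r)))) (h (h (h (r)))))
normal form: (f (h (h (h (r)))) (h (h (h (r)))))


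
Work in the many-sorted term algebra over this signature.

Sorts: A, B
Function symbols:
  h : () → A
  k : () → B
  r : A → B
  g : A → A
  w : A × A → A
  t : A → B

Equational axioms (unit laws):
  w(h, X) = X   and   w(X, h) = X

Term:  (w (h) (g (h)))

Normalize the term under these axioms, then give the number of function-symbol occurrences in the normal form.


size = 2

1. (w (h) (g (h)))  →  (g (h))
normal form: (g (h))


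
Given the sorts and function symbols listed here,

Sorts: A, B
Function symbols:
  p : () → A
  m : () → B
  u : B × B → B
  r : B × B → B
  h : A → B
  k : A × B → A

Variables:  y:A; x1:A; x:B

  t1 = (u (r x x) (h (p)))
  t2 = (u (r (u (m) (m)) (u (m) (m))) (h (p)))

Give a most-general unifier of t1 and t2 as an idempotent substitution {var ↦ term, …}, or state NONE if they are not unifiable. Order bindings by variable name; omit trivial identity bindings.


{x ↦ (u (m) (m))}


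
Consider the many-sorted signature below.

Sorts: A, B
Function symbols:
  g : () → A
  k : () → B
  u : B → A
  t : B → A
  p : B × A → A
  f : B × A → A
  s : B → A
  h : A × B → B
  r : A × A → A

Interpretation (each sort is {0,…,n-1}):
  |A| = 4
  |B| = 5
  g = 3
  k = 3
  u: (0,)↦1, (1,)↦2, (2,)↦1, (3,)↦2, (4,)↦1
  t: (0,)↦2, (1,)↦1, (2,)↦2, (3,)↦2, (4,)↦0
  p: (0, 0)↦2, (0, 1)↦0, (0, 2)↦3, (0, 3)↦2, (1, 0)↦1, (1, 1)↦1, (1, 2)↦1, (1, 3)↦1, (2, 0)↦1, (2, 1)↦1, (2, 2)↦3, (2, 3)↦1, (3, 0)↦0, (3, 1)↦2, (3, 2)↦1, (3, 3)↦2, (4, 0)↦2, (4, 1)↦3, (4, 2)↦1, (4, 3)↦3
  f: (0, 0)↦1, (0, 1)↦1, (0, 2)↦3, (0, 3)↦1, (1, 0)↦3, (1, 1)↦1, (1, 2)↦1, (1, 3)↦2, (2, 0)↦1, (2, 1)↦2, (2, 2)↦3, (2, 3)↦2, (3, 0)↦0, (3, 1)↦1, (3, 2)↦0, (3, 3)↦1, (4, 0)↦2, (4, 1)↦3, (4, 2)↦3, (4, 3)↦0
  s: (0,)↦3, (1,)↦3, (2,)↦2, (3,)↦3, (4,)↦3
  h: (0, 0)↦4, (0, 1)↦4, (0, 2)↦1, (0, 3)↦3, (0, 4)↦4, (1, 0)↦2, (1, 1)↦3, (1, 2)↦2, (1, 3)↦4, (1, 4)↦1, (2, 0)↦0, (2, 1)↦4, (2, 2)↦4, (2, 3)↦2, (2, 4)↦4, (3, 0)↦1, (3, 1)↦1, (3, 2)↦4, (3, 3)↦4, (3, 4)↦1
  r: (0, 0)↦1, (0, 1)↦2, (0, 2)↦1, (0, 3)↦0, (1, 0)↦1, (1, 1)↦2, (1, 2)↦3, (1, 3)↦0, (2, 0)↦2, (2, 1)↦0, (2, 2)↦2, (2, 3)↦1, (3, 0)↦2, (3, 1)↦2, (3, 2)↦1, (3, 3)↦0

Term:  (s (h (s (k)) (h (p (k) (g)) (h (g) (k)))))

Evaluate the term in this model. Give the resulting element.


value = 3

  k = 3
  (s (k)) = s(3,) = 3
  k = 3
  g = 3
  (p (k) (g)) = p(3, 3) = 2
  g = 3
  k = 3
  (h (g) (k)) = h(3, 3) = 4
  (h (p (k) (g)) (h (g) (k))) = h(2, 4) = 4
  (h (s (k)) (h (p (k) (g)) (h (g) (k)))) = h(3, 4) = 1
  (s (h (s (k)) (h (p (k) (g)) (h (g) (k))))) = s(1,) = 3


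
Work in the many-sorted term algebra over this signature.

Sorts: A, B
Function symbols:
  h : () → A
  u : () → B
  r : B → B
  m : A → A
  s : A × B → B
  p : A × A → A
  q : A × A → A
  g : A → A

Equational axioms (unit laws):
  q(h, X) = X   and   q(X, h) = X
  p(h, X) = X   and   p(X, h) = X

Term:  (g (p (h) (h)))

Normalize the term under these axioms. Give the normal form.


1. (g (p (h) (h)))  →  (g (h))

normal form = (g (h))


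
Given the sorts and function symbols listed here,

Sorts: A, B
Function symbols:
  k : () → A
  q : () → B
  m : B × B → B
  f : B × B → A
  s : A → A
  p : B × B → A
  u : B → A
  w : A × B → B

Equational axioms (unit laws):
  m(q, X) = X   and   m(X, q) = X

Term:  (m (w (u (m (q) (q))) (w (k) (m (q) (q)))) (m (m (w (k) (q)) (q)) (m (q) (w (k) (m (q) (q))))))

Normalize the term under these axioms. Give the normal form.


1. (m (w (u (m (q) (q))) (w (k) (m (q) (q)))) (m (m (w (k) (q)) (q)) (m (q) (w (k) (m (q) (q))))))  →  (m (w (u (q)) (w (k) (m (q) (q)))) (m (m (w (k) (q)) (q)) (m (q) (w (k) (m (q) (q))))))
2. (m (w (u (q)) (w (k) (m (q) (q)))) (m (m (w (k) (q)) (q)) (m (q) (w (k) (m (q) (q))))))  →  (m (w (u (q)) (w (k) (q))) (m (m (w (k) (q)) (q)) (m (q) (w (k) (m (q) (q))))))
3. (m (w (u (q)) (w (k) (q))) (m (m (w (k) (q)) (q)) (m (q) (w (k) (m (q) (q))))))  →  (m (w (u (q)) (w (k) (q))) (m (w (k) (q)) (m (q) (w (k) (m (q) (q))))))
4. (m (w (u (q)) (w (k) (q))) (m (w (k) (q)) (m (q) (w (k) (m (q) (q))))))  →  (m (w (u (q)) (w (k) (q))) (m (w (k) (q)) (w (k) (m (q) (q)))))
5. (m (w (u (q)) (w (k) (q))) (m (w (k) (q)) (w (k) (m (q) (q)))))  →  (m (w (u (q)) (w (k) (q))) (m (w (k) (q)) (w (k) (q))))

normal form = (m (w (u (q)) (w (k) (q))) (m (w (k) (q)) (w (k) (q))))
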